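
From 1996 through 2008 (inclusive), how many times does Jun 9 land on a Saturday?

2

Day of week of June 9 in each year:
1996: Sun, 1997: Mon, 1998: Tue, 1999: Wed, 2000: Fri, 2001: Sat ✓, 2002: Sun, 2003: Mon, 2004: Wed, 2005: Thu, 2006: Fri, 2007: Sat ✓, 2008: Mon
Saturdays: 2001, 2007.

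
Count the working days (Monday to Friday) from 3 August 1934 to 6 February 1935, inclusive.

134 weekdays

3 August 1934 is a Friday.
The range spans 188 days (inclusive of both endpoints).
188 = 7 × 26 + 6, so there are 26 full weeks plus 6 extra days.
Each full week contributes 5 weekdays (Mon–Fri): 26 × 5 = 130.
The 6 extra days are Friday, Saturday, Sunday, Monday, Tuesday, Wednesday — 4 of them qualify.
Total: 130 + 4 = 134.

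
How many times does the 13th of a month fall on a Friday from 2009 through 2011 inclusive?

5

Friday-the-13ths by year:
2009: Feb, Mar, Nov
2010: Aug
2011: May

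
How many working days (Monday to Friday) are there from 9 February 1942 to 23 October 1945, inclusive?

967 weekdays

9 February 1942 is a Monday.
The range spans 1353 days (inclusive of both endpoints).
1353 = 7 × 193 + 2, so there are 193 full weeks plus 2 extra days.
Each full week contributes 5 weekdays (Mon–Fri): 193 × 5 = 965.
The 2 extra days are Monday, Tuesday — 2 of them qualify.
Total: 965 + 2 = 967.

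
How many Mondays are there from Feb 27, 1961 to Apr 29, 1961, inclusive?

9

Feb 27, 1961 is a Monday.
From Feb 27, 1961 to Apr 29, 1961 is 62 days inclusive.
62 = 7 × 8 + 6, so there are 8 full weeks plus 6 extra days.
Each full week contributes one Monday: 8 so far.
The 6 extra days are Monday, Tuesday, Wednesday, Thursday, Friday, Saturday — 1 of them qualifies.
Total: 8 + 1 = 9.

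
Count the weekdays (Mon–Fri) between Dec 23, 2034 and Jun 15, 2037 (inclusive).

646

Dec 23, 2034 is a Saturday.
The range spans 906 days (inclusive of both endpoints).
906 = 7 × 129 + 3, so there are 129 full weeks plus 3 extra days.
Each full week contributes 5 weekdays (Mon–Fri): 129 × 5 = 645.
The 3 extra days are Sat, Sun, Mon — 1 of them qualifies.
Total: 645 + 1 = 646.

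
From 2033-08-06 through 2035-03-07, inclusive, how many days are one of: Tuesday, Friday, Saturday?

248

2033-08-06 is a Saturday.
That's 579 days from start to end, counting both.
579 = 7 × 82 + 5, so there are 82 full weeks plus 5 extra days.
Each full week contributes 3 days from the set (Tue, Fri, Sat): 82 × 3 = 246.
The 5 extra days are Saturday, Sunday, Monday, Tuesday, Wednesday — 2 of them qualify.
Total: 246 + 2 = 248.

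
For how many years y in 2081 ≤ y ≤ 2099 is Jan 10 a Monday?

Day of week of January 10 in each year:
2081: Fri, 2082: Sat, 2083: Sun, 2084: Mon ✓, 2085: Wed, 2086: Thu, 2087: Fri, 2088: Sat, 2089: Mon ✓, 2090: Tue, 2091: Wed, 2092: Thu, 2093: Sat, 2094: Sun, 2095: Mon ✓, 2096: Tue, 2097: Thu, 2098: Fri, 2099: Sat
Mondays: 2084, 2089, 2095.

3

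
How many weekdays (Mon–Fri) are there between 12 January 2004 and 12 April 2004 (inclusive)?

12 January 2004 is a Monday.
From 12 January 2004 to 12 April 2004 is 92 days inclusive.
92 = 7 × 13 + 1, so there are 13 full weeks plus 1 extra day.
Each full week contributes 5 weekdays (Mon–Fri): 13 × 5 = 65.
The 1 extra day is Mon — 1 of them qualifies.
Total: 65 + 1 = 66.

66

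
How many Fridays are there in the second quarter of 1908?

13

Apr 1, 1908 is a Wednesday.
From Apr 1, 1908 to Jun 30, 1908 is 91 days inclusive.
91 = 7 × 13, so the span is exactly 13 full weeks.
Each full week contributes one Friday: 13 so far.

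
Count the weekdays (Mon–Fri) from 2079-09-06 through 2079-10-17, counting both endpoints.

30 weekdays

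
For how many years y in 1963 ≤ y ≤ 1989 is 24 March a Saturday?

3

Day of week of March 24 in each year:
1963: Sun, 1964: Tue, 1965: Wed, 1966: Thu, 1967: Fri, 1968: Sun, 1969: Mon, 1970: Tue, 1971: Wed, 1972: Fri, 1973: Sat ✓, 1974: Sun, 1975: Mon, 1976: Wed, 1977: Thu, 1978: Fri, 1979: Sat ✓, 1980: Mon, 1981: Tue, 1982: Wed, 1983: Thu, 1984: Sat ✓, 1985: Sun, 1986: Mon, 1987: Tue, 1988: Thu, 1989: Fri
Saturdays: 1973, 1979, 1984.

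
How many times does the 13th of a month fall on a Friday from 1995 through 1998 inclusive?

Friday-the-13ths by year:
1995: Jan, Oct
1996: Sep, Dec
1997: Jun
1998: Feb, Mar, Nov

8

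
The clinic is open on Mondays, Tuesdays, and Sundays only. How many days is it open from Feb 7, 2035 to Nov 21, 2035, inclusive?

123

Feb 7, 2035 is a Wednesday.
From Feb 7, 2035 to Nov 21, 2035 is 288 days inclusive.
288 = 7 × 41 + 1, so there are 41 full weeks plus 1 extra day.
Each full week contributes 3 days from the set (Mon, Tue, Sun): 41 × 3 = 123.
The 1 extra day is Wed — none qualify.
Total: 123 + 0 = 123.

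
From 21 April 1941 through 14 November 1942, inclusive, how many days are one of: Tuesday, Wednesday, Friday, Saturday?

328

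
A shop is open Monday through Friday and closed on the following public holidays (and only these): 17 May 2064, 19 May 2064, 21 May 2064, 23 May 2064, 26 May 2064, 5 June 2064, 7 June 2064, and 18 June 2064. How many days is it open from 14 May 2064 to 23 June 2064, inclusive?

23 business days

14 May 2064 is a Wednesday.
The range spans 41 days (inclusive of both endpoints).
41 = 7 × 5 + 6, so there are 5 full weeks plus 6 extra days.
Each full week contributes 5 weekdays (Mon–Fri): 5 × 5 = 25.
The 6 extra days are Wednesday, Thursday, Friday, Saturday, Sunday, Monday — 4 of them qualify.
Total: 25 + 4 = 29.
Holidays: 17 May 2064 (Sat); 19 May 2064 (Mon); 21 May 2064 (Wed); 23 May 2064 (Fri); 26 May 2064 (Mon); 5 June 2064 (Thu); 7 June 2064 (Sat); 18 June 2064 (Wed).
6 of the 8 holidays fall on weekdays; the rest are weekends and were already excluded.
Business days: 29 − 6 = 23.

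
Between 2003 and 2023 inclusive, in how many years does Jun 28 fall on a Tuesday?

Day of week of June 28 in each year:
2003: Sat, 2004: Mon, 2005: Tue ✓, 2006: Wed, 2007: Thu, 2008: Sat, 2009: Sun, 2010: Mon, 2011: Tue ✓, 2012: Thu, 2013: Fri, 2014: Sat, 2015: Sun, 2016: Tue ✓, 2017: Wed, 2018: Thu, 2019: Fri, 2020: Sun, 2021: Mon, 2022: Tue ✓, 2023: Wed
Tuesdays: 2005, 2011, 2016, 2022.

4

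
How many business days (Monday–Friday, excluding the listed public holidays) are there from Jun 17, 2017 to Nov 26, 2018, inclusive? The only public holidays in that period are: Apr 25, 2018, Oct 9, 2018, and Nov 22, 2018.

373 business days

Jun 17, 2017 is a Saturday.
From Jun 17, 2017 to Nov 26, 2018 is 528 days inclusive.
528 = 7 × 75 + 3, so there are 75 full weeks plus 3 extra days.
Each full week contributes 5 weekdays (Mon–Fri): 75 × 5 = 375.
The 3 extra days are Saturday, Sunday, Monday — 1 of them qualifies.
Total: 375 + 1 = 376.
Holidays: Apr 25, 2018 (Wed); Oct 9, 2018 (Tue); Nov 22, 2018 (Thu).
All 3 holidays fall on weekdays, so subtract 3.
Business days: 376 − 3 = 373.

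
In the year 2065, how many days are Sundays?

January 1, 2065 is a Thursday.
That's 365 days from start to end, counting both.
365 = 7 × 52 + 1, so there are 52 full weeks plus 1 extra day.
Each full week contributes one Sunday: 52 so far.
The 1 extra day is Thu — none qualify.
Total: 52 + 0 = 52.

52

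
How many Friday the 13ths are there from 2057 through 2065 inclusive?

Friday-the-13ths by year:
2057: Apr, Jul
2058: Sep, Dec
2059: Jun
2060: Feb, Aug
2061: May
2062: Jan, Oct
2063: Apr, Jul
2064: Jun
2065: Feb, Mar, Nov

16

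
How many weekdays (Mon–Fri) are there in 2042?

261 weekdays

1 January 2042 is a Wednesday.
That's 365 days from start to end, counting both.
365 = 7 × 52 + 1, so there are 52 full weeks plus 1 extra day.
Each full week contributes 5 weekdays (Mon–Fri): 52 × 5 = 260.
The 1 extra day is Wednesday — 1 of them qualifies.
Total: 260 + 1 = 261.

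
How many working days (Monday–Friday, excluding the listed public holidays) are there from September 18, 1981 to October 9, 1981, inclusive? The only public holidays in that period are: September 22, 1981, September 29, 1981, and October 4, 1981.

14 working days

September 18, 1981 is a Friday.
The range spans 22 days (inclusive of both endpoints).
22 = 7 × 3 + 1, so there are 3 full weeks plus 1 extra day.
Each full week contributes 5 weekdays (Mon–Fri): 3 × 5 = 15.
The 1 extra day is Fri — 1 of them qualifies.
Total: 15 + 1 = 16.
Holidays: September 22, 1981 (Tue); September 29, 1981 (Tue); October 4, 1981 (Sun).
2 of the 3 holidays fall on weekdays; the rest are weekends and were already excluded.
Business days: 16 − 2 = 14.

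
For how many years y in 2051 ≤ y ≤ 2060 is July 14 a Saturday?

Day of week of July 14 in each year:
2051: Fri, 2052: Sun, 2053: Mon, 2054: Tue, 2055: Wed, 2056: Fri, 2057: Sat ✓, 2058: Sun, 2059: Mon, 2060: Wed
Saturdays: 2057.

1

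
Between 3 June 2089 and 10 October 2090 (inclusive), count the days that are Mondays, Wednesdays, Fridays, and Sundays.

3 June 2089 is a Friday.
That's 495 days from start to end, counting both.
495 = 7 × 70 + 5, so there are 70 full weeks plus 5 extra days.
Each full week contributes 4 days from the set (Mon, Wed, Fri, Sun): 70 × 4 = 280.
The 5 extra days are Friday, Saturday, Sunday, Monday, Tuesday — 3 of them qualify.
Total: 280 + 3 = 283.

283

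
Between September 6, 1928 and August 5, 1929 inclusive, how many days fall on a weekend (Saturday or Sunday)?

96

September 6, 1928 is a Thursday.
The range spans 334 days (inclusive of both endpoints).
334 = 7 × 47 + 5, so there are 47 full weeks plus 5 extra days.
Each full week contributes 2 weekend days (Sat, Sun): 47 × 2 = 94.
The 5 extra days are Thu, Fri, Sat, Sun, Mon — 2 of them qualify.
Total: 94 + 2 = 96.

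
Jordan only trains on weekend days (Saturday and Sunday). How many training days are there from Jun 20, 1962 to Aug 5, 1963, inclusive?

Jun 20, 1962 is a Wednesday.
The range spans 412 days (inclusive of both endpoints).
412 = 7 × 58 + 6, so there are 58 full weeks plus 6 extra days.
Each full week contributes 2 weekend days (Sat, Sun): 58 × 2 = 116.
The 6 extra days are Wed, Thu, Fri, Sat, Sun, Mon — 2 of them qualify.
Total: 116 + 2 = 118.

118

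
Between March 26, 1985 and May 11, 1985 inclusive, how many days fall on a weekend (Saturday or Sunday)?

March 26, 1985 is a Tuesday.
From March 26, 1985 to May 11, 1985 is 47 days inclusive.
47 = 7 × 6 + 5, so there are 6 full weeks plus 5 extra days.
Each full week contributes 2 weekend days (Sat, Sun): 6 × 2 = 12.
The 5 extra days are Tue, Wed, Thu, Fri, Sat — 1 of them qualifies.
Total: 12 + 1 = 13.

13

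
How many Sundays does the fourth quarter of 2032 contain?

13

October 1, 2032 is a Friday.
The range spans 92 days (inclusive of both endpoints).
92 = 7 × 13 + 1, so there are 13 full weeks plus 1 extra day.
Each full week contributes one Sunday: 13 so far.
The 1 extra day is Fri — none qualify.
Total: 13 + 0 = 13.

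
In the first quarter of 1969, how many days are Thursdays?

13

Jan 1, 1969 is a Wednesday.
The range spans 90 days (inclusive of both endpoints).
90 = 7 × 12 + 6, so there are 12 full weeks plus 6 extra days.
Each full week contributes one Thursday: 12 so far.
The 6 extra days are Wednesday, Thursday, Friday, Saturday, Sunday, Monday — 1 of them qualifies.
Total: 12 + 1 = 13.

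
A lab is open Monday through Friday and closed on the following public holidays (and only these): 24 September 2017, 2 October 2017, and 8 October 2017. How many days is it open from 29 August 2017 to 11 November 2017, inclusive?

53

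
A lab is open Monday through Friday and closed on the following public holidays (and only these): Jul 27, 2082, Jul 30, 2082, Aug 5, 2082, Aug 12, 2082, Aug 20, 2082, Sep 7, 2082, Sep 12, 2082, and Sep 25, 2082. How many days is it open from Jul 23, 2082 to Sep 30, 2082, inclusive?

43

Jul 23, 2082 is a Thursday.
That's 70 days from start to end, counting both.
70 = 7 × 10, so the span is exactly 10 full weeks.
Each full week contributes 5 weekdays (Mon–Fri): 10 × 5 = 50.
Holidays: Jul 27, 2082 (Mon); Jul 30, 2082 (Thu); Aug 5, 2082 (Wed); Aug 12, 2082 (Wed); Aug 20, 2082 (Thu); Sep 7, 2082 (Mon); Sep 12, 2082 (Sat); Sep 25, 2082 (Fri).
7 of the 8 holidays fall on weekdays; the rest are weekends and were already excluded.
Business days: 50 − 7 = 43.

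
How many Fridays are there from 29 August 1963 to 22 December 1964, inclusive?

69 Fridays

29 August 1963 is a Thursday.
From 29 August 1963 to 22 December 1964 is 482 days inclusive.
482 = 7 × 68 + 6, so there are 68 full weeks plus 6 extra days.
Each full week contributes one Friday: 68 so far.
The 6 extra days are Thu, Fri, Sat, Sun, Mon, Tue — 1 of them qualifies.
Total: 68 + 1 = 69.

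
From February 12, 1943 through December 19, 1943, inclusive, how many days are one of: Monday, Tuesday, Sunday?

February 12, 1943 is a Friday.
The range spans 311 days (inclusive of both endpoints).
311 = 7 × 44 + 3, so there are 44 full weeks plus 3 extra days.
Each full week contributes 3 days from the set (Mon, Tue, Sun): 44 × 3 = 132.
The 3 extra days are Friday, Saturday, Sunday — 1 of them qualifies.
Total: 132 + 1 = 133.

133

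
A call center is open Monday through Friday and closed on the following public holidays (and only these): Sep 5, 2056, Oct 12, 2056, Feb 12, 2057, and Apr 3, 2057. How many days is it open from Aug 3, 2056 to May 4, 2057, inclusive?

Aug 3, 2056 is a Thursday.
From Aug 3, 2056 to May 4, 2057 is 275 days inclusive.
275 = 7 × 39 + 2, so there are 39 full weeks plus 2 extra days.
Each full week contributes 5 weekdays (Mon–Fri): 39 × 5 = 195.
The 2 extra days are Thu, Fri — 2 of them qualify.
Total: 195 + 2 = 197.
Holidays: Sep 5, 2056 (Tue); Oct 12, 2056 (Thu); Feb 12, 2057 (Mon); Apr 3, 2057 (Tue).
All 4 holidays fall on weekdays, so subtract 4.
Business days: 197 − 4 = 193.

193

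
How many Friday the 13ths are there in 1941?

1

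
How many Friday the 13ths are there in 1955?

1

The 13th falls on a Friday when the month's 13th has weekday Fri.
Jan 13 is Thu; Feb 13 is Sun; Mar 13 is Sun; Apr 13 is Wed; May 13 is Fri ✓; Jun 13 is Mon; Jul 13 is Wed; Aug 13 is Sat; Sep 13 is Tue; Oct 13 is Thu; Nov 13 is Sun; Dec 13 is Tue.
Friday the 13ths: May.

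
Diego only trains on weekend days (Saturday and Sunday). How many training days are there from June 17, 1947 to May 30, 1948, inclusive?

100

June 17, 1947 is a Tuesday.
The range spans 349 days (inclusive of both endpoints).
349 = 7 × 49 + 6, so there are 49 full weeks plus 6 extra days.
Each full week contributes 2 weekend days (Sat, Sun): 49 × 2 = 98.
The 6 extra days are Tuesday, Wednesday, Thursday, Friday, Saturday, Sunday — 2 of them qualify.
Total: 98 + 2 = 100.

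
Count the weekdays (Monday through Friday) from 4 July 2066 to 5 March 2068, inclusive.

436

4 July 2066 is a Sunday.
The range spans 611 days (inclusive of both endpoints).
611 = 7 × 87 + 2, so there are 87 full weeks plus 2 extra days.
Each full week contributes 5 weekdays (Mon–Fri): 87 × 5 = 435.
The 2 extra days are Sunday, Monday — 1 of them qualifies.
Total: 435 + 1 = 436.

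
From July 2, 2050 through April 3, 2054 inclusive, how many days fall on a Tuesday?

196

July 2, 2050 is a Saturday.
That's 1372 days from start to end, counting both.
1372 = 7 × 196, so the span is exactly 196 full weeks.
Each full week contributes one Tuesday: 196 so far.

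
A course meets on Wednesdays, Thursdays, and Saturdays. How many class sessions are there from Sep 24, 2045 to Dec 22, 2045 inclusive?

Sep 24, 2045 is a Sunday.
The range spans 90 days (inclusive of both endpoints).
90 = 7 × 12 + 6, so there are 12 full weeks plus 6 extra days.
Each full week contributes 3 days from the set (Wed, Thu, Sat): 12 × 3 = 36.
The 6 extra days are Sunday, Monday, Tuesday, Wednesday, Thursday, Friday — 2 of them qualify.
Total: 36 + 2 = 38.

38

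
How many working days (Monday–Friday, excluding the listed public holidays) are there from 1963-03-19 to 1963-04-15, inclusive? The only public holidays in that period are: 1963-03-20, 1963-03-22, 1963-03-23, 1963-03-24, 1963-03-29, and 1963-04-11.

1963-03-19 is a Tuesday.
From 1963-03-19 to 1963-04-15 is 28 days inclusive.
28 = 7 × 4, so the span is exactly 4 full weeks.
Each full week contributes 5 weekdays (Mon–Fri): 4 × 5 = 20.
Total: 20.
Holidays: 1963-03-20 (Wed); 1963-03-22 (Fri); 1963-03-23 (Sat); 1963-03-24 (Sun); 1963-03-29 (Fri); 1963-04-11 (Thu).
4 of the 6 holidays fall on weekdays; the rest are weekends and were already excluded.
Business days: 20 − 4 = 16.

16 working days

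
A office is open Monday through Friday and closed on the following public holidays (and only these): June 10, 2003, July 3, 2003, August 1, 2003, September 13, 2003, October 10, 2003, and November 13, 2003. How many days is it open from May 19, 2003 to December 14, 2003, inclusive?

145 business days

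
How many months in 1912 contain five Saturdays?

4

A month has five Saturdays exactly when Saturday falls within its first (length − 28) days.
Jan: 31 days, starts Mon → 5 of Mon, Tue, Wed
Feb: 29 days, starts Thu → 5 of Thu
Mar: 31 days, starts Fri → 5 of Fri, Sat, Sun ✓
Apr: 30 days, starts Mon → 5 of Mon, Tue
May: 31 days, starts Wed → 5 of Wed, Thu, Fri
Jun: 30 days, starts Sat → 5 of Sat, Sun ✓
Jul: 31 days, starts Mon → 5 of Mon, Tue, Wed
Aug: 31 days, starts Thu → 5 of Thu, Fri, Sat ✓
Sep: 30 days, starts Sun → 5 of Sun, Mon
Oct: 31 days, starts Tue → 5 of Tue, Wed, Thu
Nov: 30 days, starts Fri → 5 of Fri, Sat ✓
Dec: 31 days, starts Sun → 5 of Sun, Mon, Tue
Months with five Saturdays: Mar, Jun, Aug, Nov.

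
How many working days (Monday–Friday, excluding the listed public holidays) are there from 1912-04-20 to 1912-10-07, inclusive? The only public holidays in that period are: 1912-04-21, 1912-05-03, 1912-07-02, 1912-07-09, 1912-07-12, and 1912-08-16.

1912-04-20 is a Saturday.
The range spans 171 days (inclusive of both endpoints).
171 = 7 × 24 + 3, so there are 24 full weeks plus 3 extra days.
Each full week contributes 5 weekdays (Mon–Fri): 24 × 5 = 120.
The 3 extra days are Sat, Sun, Mon — 1 of them qualifies.
Total: 120 + 1 = 121.
Holidays: 1912-04-21 (Sun); 1912-05-03 (Fri); 1912-07-02 (Tue); 1912-07-09 (Tue); 1912-07-12 (Fri); 1912-08-16 (Fri).
5 of the 6 holidays fall on weekdays; the rest are weekends and were already excluded.
Business days: 121 − 5 = 116.

116 working days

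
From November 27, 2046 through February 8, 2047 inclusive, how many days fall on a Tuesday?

November 27, 2046 is a Tuesday.
From November 27, 2046 to February 8, 2047 is 74 days inclusive.
74 = 7 × 10 + 4, so there are 10 full weeks plus 4 extra days.
Each full week contributes one Tuesday: 10 so far.
The 4 extra days are Tue, Wed, Thu, Fri — 1 of them qualifies.
Total: 10 + 1 = 11.

11 Tuesdays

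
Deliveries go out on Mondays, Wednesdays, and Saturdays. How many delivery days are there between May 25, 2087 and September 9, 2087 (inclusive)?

May 25, 2087 is a Sunday.
The range spans 108 days (inclusive of both endpoints).
108 = 7 × 15 + 3, so there are 15 full weeks plus 3 extra days.
Each full week contributes 3 days from the set (Mon, Wed, Sat): 15 × 3 = 45.
The 3 extra days are Sunday, Monday, Tuesday — 1 of them qualifies.
Total: 45 + 1 = 46.

46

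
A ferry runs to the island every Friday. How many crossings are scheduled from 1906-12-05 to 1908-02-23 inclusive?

64

1906-12-05 is a Wednesday.
The range spans 446 days (inclusive of both endpoints).
446 = 7 × 63 + 5, so there are 63 full weeks plus 5 extra days.
Each full week contributes one Friday: 63 so far.
The 5 extra days are Wednesday, Thursday, Friday, Saturday, Sunday — 1 of them qualifies.
Total: 63 + 1 = 64.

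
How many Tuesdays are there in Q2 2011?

2011-04-01 is a Friday.
That's 91 days from start to end, counting both.
91 = 7 × 13, so the span is exactly 13 full weeks.
Each full week contributes one Tuesday: 13 so far.
Total: 13.

13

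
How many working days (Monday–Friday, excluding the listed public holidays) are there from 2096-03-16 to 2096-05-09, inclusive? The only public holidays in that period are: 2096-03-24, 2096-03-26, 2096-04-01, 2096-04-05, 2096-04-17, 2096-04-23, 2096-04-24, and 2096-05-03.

33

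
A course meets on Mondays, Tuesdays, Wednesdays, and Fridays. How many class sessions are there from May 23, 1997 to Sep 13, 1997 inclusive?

65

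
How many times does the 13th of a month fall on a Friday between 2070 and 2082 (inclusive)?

23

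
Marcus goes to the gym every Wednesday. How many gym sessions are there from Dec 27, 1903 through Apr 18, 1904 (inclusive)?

16 Wednesdays

Dec 27, 1903 is a Sunday.
From Dec 27, 1903 to Apr 18, 1904 is 114 days inclusive.
114 = 7 × 16 + 2, so there are 16 full weeks plus 2 extra days.
Each full week contributes one Wednesday: 16 so far.
The 2 extra days are Sunday, Monday — none qualify.
Total: 16 + 0 = 16.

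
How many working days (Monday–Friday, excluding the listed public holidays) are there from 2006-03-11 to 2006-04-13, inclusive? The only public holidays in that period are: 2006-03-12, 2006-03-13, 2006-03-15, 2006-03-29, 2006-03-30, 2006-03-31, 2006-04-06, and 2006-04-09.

18 working days

2006-03-11 is a Saturday.
The range spans 34 days (inclusive of both endpoints).
34 = 7 × 4 + 6, so there are 4 full weeks plus 6 extra days.
Each full week contributes 5 weekdays (Mon–Fri): 4 × 5 = 20.
The 6 extra days are Sat, Sun, Mon, Tue, Wed, Thu — 4 of them qualify.
Total: 20 + 4 = 24.
Holidays: 2006-03-12 (Sun); 2006-03-13 (Mon); 2006-03-15 (Wed); 2006-03-29 (Wed); 2006-03-30 (Thu); 2006-03-31 (Fri); 2006-04-06 (Thu); 2006-04-09 (Sun).
6 of the 8 holidays fall on weekdays; the rest are weekends and were already excluded.
Business days: 24 − 6 = 18.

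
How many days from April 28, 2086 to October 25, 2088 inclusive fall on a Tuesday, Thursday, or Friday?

390

April 28, 2086 is a Sunday.
That's 912 days from start to end, counting both.
912 = 7 × 130 + 2, so there are 130 full weeks plus 2 extra days.
Each full week contributes 3 days from the set (Tue, Thu, Fri): 130 × 3 = 390.
The 2 extra days are Sun, Mon — none qualify.
Total: 390 + 0 = 390.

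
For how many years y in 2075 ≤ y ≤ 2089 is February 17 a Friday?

Day of week of February 17 in each year:
2075: Sun, 2076: Mon, 2077: Wed, 2078: Thu, 2079: Fri ✓, 2080: Sat, 2081: Mon, 2082: Tue, 2083: Wed, 2084: Thu, 2085: Sat, 2086: Sun, 2087: Mon, 2088: Tue, 2089: Thu
Fridays: 2079.

1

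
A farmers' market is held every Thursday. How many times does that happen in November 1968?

1 November 1968 is a Friday.
The range spans 30 days (inclusive of both endpoints).
30 = 7 × 4 + 2, so there are 4 full weeks plus 2 extra days.
Each full week contributes one Thursday: 4 so far.
The 2 extra days are Fri, Sat — none qualify.
Total: 4 + 0 = 4.

4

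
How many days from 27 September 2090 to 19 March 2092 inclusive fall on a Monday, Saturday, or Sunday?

27 September 2090 is a Wednesday.
That's 540 days from start to end, counting both.
540 = 7 × 77 + 1, so there are 77 full weeks plus 1 extra day.
Each full week contributes 3 days from the set (Mon, Sat, Sun): 77 × 3 = 231.
The 1 extra day is Wed — none qualify.
Total: 231 + 0 = 231.

231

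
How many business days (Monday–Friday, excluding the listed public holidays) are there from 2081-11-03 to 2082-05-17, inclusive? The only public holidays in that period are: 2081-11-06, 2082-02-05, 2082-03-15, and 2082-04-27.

137 business days

2081-11-03 is a Monday.
From 2081-11-03 to 2082-05-17 is 196 days inclusive.
196 = 7 × 28, so the span is exactly 28 full weeks.
Each full week contributes 5 weekdays (Mon–Fri): 28 × 5 = 140.
Holidays: 2081-11-06 (Thu); 2082-02-05 (Thu); 2082-03-15 (Sun); 2082-04-27 (Mon).
3 of the 4 holidays fall on weekdays; the rest are weekends and were already excluded.
Business days: 140 − 3 = 137.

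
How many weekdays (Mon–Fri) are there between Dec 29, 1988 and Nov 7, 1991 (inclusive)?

746 weekdays

Dec 29, 1988 is a Thursday.
The range spans 1044 days (inclusive of both endpoints).
1044 = 7 × 149 + 1, so there are 149 full weeks plus 1 extra day.
Each full week contributes 5 weekdays (Mon–Fri): 149 × 5 = 745.
The 1 extra day is Thu — 1 of them qualifies.
Total: 745 + 1 = 746.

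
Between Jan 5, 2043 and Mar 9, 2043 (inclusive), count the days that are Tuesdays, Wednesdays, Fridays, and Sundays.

36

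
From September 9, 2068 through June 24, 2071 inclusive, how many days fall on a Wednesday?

September 9, 2068 is a Sunday.
That's 1019 days from start to end, counting both.
1019 = 7 × 145 + 4, so there are 145 full weeks plus 4 extra days.
Each full week contributes one Wednesday: 145 so far.
The 4 extra days are Sun, Mon, Tue, Wed — 1 of them qualifies.
Total: 145 + 1 = 146.

146 Wednesdays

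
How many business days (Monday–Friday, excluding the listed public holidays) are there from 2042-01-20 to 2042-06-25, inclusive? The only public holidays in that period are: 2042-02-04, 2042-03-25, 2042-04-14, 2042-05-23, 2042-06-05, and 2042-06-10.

2042-01-20 is a Monday.
That's 157 days from start to end, counting both.
157 = 7 × 22 + 3, so there are 22 full weeks plus 3 extra days.
Each full week contributes 5 weekdays (Mon–Fri): 22 × 5 = 110.
The 3 extra days are Mon, Tue, Wed — 3 of them qualify.
Total: 110 + 3 = 113.
Holidays: 2042-02-04 (Tue); 2042-03-25 (Tue); 2042-04-14 (Mon); 2042-05-23 (Fri); 2042-06-05 (Thu); 2042-06-10 (Tue).
All 6 holidays fall on weekdays, so subtract 6.
Business days: 113 − 6 = 107.

107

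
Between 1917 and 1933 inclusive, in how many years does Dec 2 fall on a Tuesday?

3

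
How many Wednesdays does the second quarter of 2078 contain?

13

Apr 1, 2078 is a Friday.
That's 91 days from start to end, counting both.
91 = 7 × 13, so the span is exactly 13 full weeks.
Each full week contributes one Wednesday: 13 so far.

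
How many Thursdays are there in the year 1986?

52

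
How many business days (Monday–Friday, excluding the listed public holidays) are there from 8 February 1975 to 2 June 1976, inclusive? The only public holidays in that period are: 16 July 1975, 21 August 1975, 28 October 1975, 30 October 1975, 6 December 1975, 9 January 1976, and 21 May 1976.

8 February 1975 is a Saturday.
The range spans 481 days (inclusive of both endpoints).
481 = 7 × 68 + 5, so there are 68 full weeks plus 5 extra days.
Each full week contributes 5 weekdays (Mon–Fri): 68 × 5 = 340.
The 5 extra days are Sat, Sun, Mon, Tue, Wed — 3 of them qualify.
Total: 340 + 3 = 343.
Holidays: 16 July 1975 (Wed); 21 August 1975 (Thu); 28 October 1975 (Tue); 30 October 1975 (Thu); 6 December 1975 (Sat); 9 January 1976 (Fri); 21 May 1976 (Fri).
6 of the 7 holidays fall on weekdays; the rest are weekends and were already excluded.
Business days: 343 − 6 = 337.

337 business days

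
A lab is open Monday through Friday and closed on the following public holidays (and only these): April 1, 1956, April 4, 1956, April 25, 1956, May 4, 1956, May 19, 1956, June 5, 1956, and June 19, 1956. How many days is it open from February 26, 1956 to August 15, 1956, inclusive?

118

February 26, 1956 is a Sunday.
From February 26, 1956 to August 15, 1956 is 172 days inclusive.
172 = 7 × 24 + 4, so there are 24 full weeks plus 4 extra days.
Each full week contributes 5 weekdays (Mon–Fri): 24 × 5 = 120.
The 4 extra days are Sunday, Monday, Tuesday, Wednesday — 3 of them qualify.
Total: 120 + 3 = 123.
Holidays: April 1, 1956 (Sun); April 4, 1956 (Wed); April 25, 1956 (Wed); May 4, 1956 (Fri); May 19, 1956 (Sat); June 5, 1956 (Tue); June 19, 1956 (Tue).
5 of the 7 holidays fall on weekdays; the rest are weekends and were already excluded.
Business days: 123 − 5 = 118.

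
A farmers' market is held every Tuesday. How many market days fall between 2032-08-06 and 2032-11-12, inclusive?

14 Tuesdays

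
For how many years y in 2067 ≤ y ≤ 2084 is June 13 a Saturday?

3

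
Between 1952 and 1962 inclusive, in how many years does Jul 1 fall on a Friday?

2

Day of week of July 1 in each year:
1952: Tue, 1953: Wed, 1954: Thu, 1955: Fri ✓, 1956: Sun, 1957: Mon, 1958: Tue, 1959: Wed, 1960: Fri ✓, 1961: Sat, 1962: Sun
Fridays: 1955, 1960.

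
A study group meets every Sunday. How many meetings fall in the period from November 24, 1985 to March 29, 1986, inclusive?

November 24, 1985 is a Sunday.
That's 126 days from start to end, counting both.
126 = 7 × 18, so the span is exactly 18 full weeks.
Each full week contributes one Sunday: 18 so far.

18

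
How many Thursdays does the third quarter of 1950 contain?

Jul 1, 1950 is a Saturday.
That's 92 days from start to end, counting both.
92 = 7 × 13 + 1, so there are 13 full weeks plus 1 extra day.
Each full week contributes one Thursday: 13 so far.
The 1 extra day is Sat — none qualify.
Total: 13 + 0 = 13.

13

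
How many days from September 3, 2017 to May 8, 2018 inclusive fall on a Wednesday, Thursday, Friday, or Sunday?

September 3, 2017 is a Sunday.
From September 3, 2017 to May 8, 2018 is 248 days inclusive.
248 = 7 × 35 + 3, so there are 35 full weeks plus 3 extra days.
Each full week contributes 4 days from the set (Wed, Thu, Fri, Sun): 35 × 4 = 140.
The 3 extra days are Sunday, Monday, Tuesday — 1 of them qualifies.
Total: 140 + 1 = 141.

141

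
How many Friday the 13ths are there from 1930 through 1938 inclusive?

Friday-the-13ths by year:
1930: Jun
1931: Feb, Mar, Nov
1932: May
1933: Jan, Oct
1934: Apr, Jul
1935: Sep, Dec
1936: Mar, Nov
1937: Aug
1938: May

15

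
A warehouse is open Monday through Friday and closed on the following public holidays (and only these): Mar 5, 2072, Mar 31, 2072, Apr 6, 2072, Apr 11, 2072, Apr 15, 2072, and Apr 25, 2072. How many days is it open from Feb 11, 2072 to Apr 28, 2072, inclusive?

51

Feb 11, 2072 is a Thursday.
That's 78 days from start to end, counting both.
78 = 7 × 11 + 1, so there are 11 full weeks plus 1 extra day.
Each full week contributes 5 weekdays (Mon–Fri): 11 × 5 = 55.
The 1 extra day is Thu — 1 of them qualifies.
Total: 55 + 1 = 56.
Holidays: Mar 5, 2072 (Sat); Mar 31, 2072 (Thu); Apr 6, 2072 (Wed); Apr 11, 2072 (Mon); Apr 15, 2072 (Fri); Apr 25, 2072 (Mon).
5 of the 6 holidays fall on weekdays; the rest are weekends and were already excluded.
Business days: 56 − 5 = 51.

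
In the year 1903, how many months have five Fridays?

A month has five Fridays exactly when Friday falls within its first (length − 28) days.
Jan: 31 days, starts Thu → 5 of Thu, Fri, Sat ✓
Feb: 28 days, starts Sun → 5 of (none)
Mar: 31 days, starts Sun → 5 of Sun, Mon, Tue
Apr: 30 days, starts Wed → 5 of Wed, Thu
May: 31 days, starts Fri → 5 of Fri, Sat, Sun ✓
Jun: 30 days, starts Mon → 5 of Mon, Tue
Jul: 31 days, starts Wed → 5 of Wed, Thu, Fri ✓
Aug: 31 days, starts Sat → 5 of Sat, Sun, Mon
Sep: 30 days, starts Tue → 5 of Tue, Wed
Oct: 31 days, starts Thu → 5 of Thu, Fri, Sat ✓
Nov: 30 days, starts Sun → 5 of Sun, Mon
Dec: 31 days, starts Tue → 5 of Tue, Wed, Thu
Months with five Fridays: Jan, May, Jul, Oct.

4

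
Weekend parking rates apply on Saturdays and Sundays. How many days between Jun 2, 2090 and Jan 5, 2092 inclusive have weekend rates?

Jun 2, 2090 is a Friday.
That's 583 days from start to end, counting both.
583 = 7 × 83 + 2, so there are 83 full weeks plus 2 extra days.
Each full week contributes 2 weekend days (Sat, Sun): 83 × 2 = 166.
The 2 extra days are Friday, Saturday — 1 of them qualifies.
Total: 166 + 1 = 167.

167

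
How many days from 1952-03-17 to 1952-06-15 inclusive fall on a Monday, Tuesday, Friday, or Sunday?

52

1952-03-17 is a Monday.
From 1952-03-17 to 1952-06-15 is 91 days inclusive.
91 = 7 × 13, so the span is exactly 13 full weeks.
Each full week contributes 4 days from the set (Mon, Tue, Fri, Sun): 13 × 4 = 52.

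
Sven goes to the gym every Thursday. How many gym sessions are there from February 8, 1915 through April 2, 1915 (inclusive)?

February 8, 1915 is a Monday.
That's 54 days from start to end, counting both.
54 = 7 × 7 + 5, so there are 7 full weeks plus 5 extra days.
Each full week contributes one Thursday: 7 so far.
The 5 extra days are Mon, Tue, Wed, Thu, Fri — 1 of them qualifies.
Total: 7 + 1 = 8.

8 Thursdays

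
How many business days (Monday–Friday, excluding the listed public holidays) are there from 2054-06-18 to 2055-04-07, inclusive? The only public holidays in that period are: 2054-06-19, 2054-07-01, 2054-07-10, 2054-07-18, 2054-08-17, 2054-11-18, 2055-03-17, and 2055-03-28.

204

2054-06-18 is a Thursday.
From 2054-06-18 to 2055-04-07 is 294 days inclusive.
294 = 7 × 42, so the span is exactly 42 full weeks.
Each full week contributes 5 weekdays (Mon–Fri): 42 × 5 = 210.
Holidays: 2054-06-19 (Fri); 2054-07-01 (Wed); 2054-07-10 (Fri); 2054-07-18 (Sat); 2054-08-17 (Mon); 2054-11-18 (Wed); 2055-03-17 (Wed); 2055-03-28 (Sun).
6 of the 8 holidays fall on weekdays; the rest are weekends and were already excluded.
Business days: 210 − 6 = 204.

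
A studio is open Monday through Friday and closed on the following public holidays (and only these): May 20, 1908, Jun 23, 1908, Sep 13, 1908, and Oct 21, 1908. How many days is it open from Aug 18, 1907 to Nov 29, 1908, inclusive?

Aug 18, 1907 is a Sunday.
That's 470 days from start to end, counting both.
470 = 7 × 67 + 1, so there are 67 full weeks plus 1 extra day.
Each full week contributes 5 weekdays (Mon–Fri): 67 × 5 = 335.
The 1 extra day is Sunday — none qualify.
Total: 335 + 0 = 335.
Holidays: May 20, 1908 (Wed); Jun 23, 1908 (Tue); Sep 13, 1908 (Sun); Oct 21, 1908 (Wed).
3 of the 4 holidays fall on weekdays; the rest are weekends and were already excluded.
Business days: 335 − 3 = 332.

332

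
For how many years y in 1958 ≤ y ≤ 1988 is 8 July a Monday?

Day of week of July 8 in each year:
1958: Tue, 1959: Wed, 1960: Fri, 1961: Sat, 1962: Sun, 1963: Mon ✓, 1964: Wed, 1965: Thu, 1966: Fri, 1967: Sat, 1968: Mon ✓, 1969: Tue, 1970: Wed, 1971: Thu, 1972: Sat, 1973: Sun, 1974: Mon ✓, 1975: Tue, 1976: Thu, 1977: Fri, 1978: Sat, 1979: Sun, 1980: Tue, 1981: Wed, 1982: Thu, 1983: Fri, 1984: Sun, 1985: Mon ✓, 1986: Tue, 1987: Wed, 1988: Fri
Mondays: 1963, 1968, 1974, 1985.

4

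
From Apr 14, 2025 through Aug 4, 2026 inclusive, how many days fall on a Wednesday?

Apr 14, 2025 is a Monday.
The range spans 478 days (inclusive of both endpoints).
478 = 7 × 68 + 2, so there are 68 full weeks plus 2 extra days.
Each full week contributes one Wednesday: 68 so far.
The 2 extra days are Mon, Tue — none qualify.
Total: 68 + 0 = 68.

68 Wednesdays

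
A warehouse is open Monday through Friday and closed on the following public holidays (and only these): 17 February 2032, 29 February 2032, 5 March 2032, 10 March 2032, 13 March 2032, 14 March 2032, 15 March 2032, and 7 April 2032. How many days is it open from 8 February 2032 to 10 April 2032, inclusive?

8 February 2032 is a Sunday.
From 8 February 2032 to 10 April 2032 is 63 days inclusive.
63 = 7 × 9, so the span is exactly 9 full weeks.
Each full week contributes 5 weekdays (Mon–Fri): 9 × 5 = 45.
Holidays: 17 February 2032 (Tue); 29 February 2032 (Sun); 5 March 2032 (Fri); 10 March 2032 (Wed); 13 March 2032 (Sat); 14 March 2032 (Sun); 15 March 2032 (Mon); 7 April 2032 (Wed).
5 of the 8 holidays fall on weekdays; the rest are weekends and were already excluded.
Business days: 45 − 5 = 40.

40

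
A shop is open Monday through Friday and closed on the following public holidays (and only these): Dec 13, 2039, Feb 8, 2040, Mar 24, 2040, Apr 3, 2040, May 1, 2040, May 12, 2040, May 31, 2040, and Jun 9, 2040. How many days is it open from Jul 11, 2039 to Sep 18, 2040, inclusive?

Jul 11, 2039 is a Monday.
That's 436 days from start to end, counting both.
436 = 7 × 62 + 2, so there are 62 full weeks plus 2 extra days.
Each full week contributes 5 weekdays (Mon–Fri): 62 × 5 = 310.
The 2 extra days are Mon, Tue — 2 of them qualify.
Total: 310 + 2 = 312.
Holidays: Dec 13, 2039 (Tue); Feb 8, 2040 (Wed); Mar 24, 2040 (Sat); Apr 3, 2040 (Tue); May 1, 2040 (Tue); May 12, 2040 (Sat); May 31, 2040 (Thu); Jun 9, 2040 (Sat).
5 of the 8 holidays fall on weekdays; the rest are weekends and were already excluded.
Business days: 312 − 5 = 307.

307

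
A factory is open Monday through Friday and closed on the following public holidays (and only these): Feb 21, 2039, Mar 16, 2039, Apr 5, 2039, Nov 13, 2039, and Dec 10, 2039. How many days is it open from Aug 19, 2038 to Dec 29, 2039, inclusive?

353

Aug 19, 2038 is a Thursday.
That's 498 days from start to end, counting both.
498 = 7 × 71 + 1, so there are 71 full weeks plus 1 extra day.
Each full week contributes 5 weekdays (Mon–Fri): 71 × 5 = 355.
The 1 extra day is Thursday — 1 of them qualifies.
Total: 355 + 1 = 356.
Holidays: Feb 21, 2039 (Mon); Mar 16, 2039 (Wed); Apr 5, 2039 (Tue); Nov 13, 2039 (Sun); Dec 10, 2039 (Sat).
3 of the 5 holidays fall on weekdays; the rest are weekends and were already excluded.
Business days: 356 − 3 = 353.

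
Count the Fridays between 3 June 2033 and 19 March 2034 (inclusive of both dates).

42 Fridays

3 June 2033 is a Friday.
The range spans 290 days (inclusive of both endpoints).
290 = 7 × 41 + 3, so there are 41 full weeks plus 3 extra days.
Each full week contributes one Friday: 41 so far.
The 3 extra days are Friday, Saturday, Sunday — 1 of them qualifies.
Total: 41 + 1 = 42.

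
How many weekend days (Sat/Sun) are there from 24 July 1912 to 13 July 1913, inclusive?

102

24 July 1912 is a Wednesday.
That's 355 days from start to end, counting both.
355 = 7 × 50 + 5, so there are 50 full weeks plus 5 extra days.
Each full week contributes 2 weekend days (Sat, Sun): 50 × 2 = 100.
The 5 extra days are Wednesday, Thursday, Friday, Saturday, Sunday — 2 of them qualify.
Total: 100 + 2 = 102.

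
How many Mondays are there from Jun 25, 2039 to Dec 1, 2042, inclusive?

180 Mondays

Jun 25, 2039 is a Saturday.
The range spans 1256 days (inclusive of both endpoints).
1256 = 7 × 179 + 3, so there are 179 full weeks plus 3 extra days.
Each full week contributes one Monday: 179 so far.
The 3 extra days are Sat, Sun, Mon — 1 of them qualifies.
Total: 179 + 1 = 180.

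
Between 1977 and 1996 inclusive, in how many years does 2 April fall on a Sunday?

Day of week of April 2 in each year:
1977: Sat, 1978: Sun ✓, 1979: Mon, 1980: Wed, 1981: Thu, 1982: Fri, 1983: Sat, 1984: Mon, 1985: Tue, 1986: Wed, 1987: Thu, 1988: Sat, 1989: Sun ✓, 1990: Mon, 1991: Tue, 1992: Thu, 1993: Fri, 1994: Sat, 1995: Sun ✓, 1996: Tue
Sundays: 1978, 1989, 1995.

3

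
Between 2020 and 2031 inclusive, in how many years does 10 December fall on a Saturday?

Day of week of December 10 in each year:
2020: Thu, 2021: Fri, 2022: Sat ✓, 2023: Sun, 2024: Tue, 2025: Wed, 2026: Thu, 2027: Fri, 2028: Sun, 2029: Mon, 2030: Tue, 2031: Wed
Saturdays: 2022.

1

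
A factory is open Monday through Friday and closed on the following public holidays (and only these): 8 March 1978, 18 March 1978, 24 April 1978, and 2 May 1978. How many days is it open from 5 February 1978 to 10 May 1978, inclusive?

5 February 1978 is a Sunday.
From 5 February 1978 to 10 May 1978 is 95 days inclusive.
95 = 7 × 13 + 4, so there are 13 full weeks plus 4 extra days.
Each full week contributes 5 weekdays (Mon–Fri): 13 × 5 = 65.
The 4 extra days are Sun, Mon, Tue, Wed — 3 of them qualify.
Total: 65 + 3 = 68.
Holidays: 8 March 1978 (Wed); 18 March 1978 (Sat); 24 April 1978 (Mon); 2 May 1978 (Tue).
3 of the 4 holidays fall on weekdays; the rest are weekends and were already excluded.
Business days: 68 − 3 = 65.

65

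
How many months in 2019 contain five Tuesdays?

A month has five Tuesdays exactly when Tuesday falls within its first (length − 28) days.
Jan: 31 days, starts Tue → 5 of Tue, Wed, Thu ✓
Feb: 28 days, starts Fri → 5 of (none)
Mar: 31 days, starts Fri → 5 of Fri, Sat, Sun
Apr: 30 days, starts Mon → 5 of Mon, Tue ✓
May: 31 days, starts Wed → 5 of Wed, Thu, Fri
Jun: 30 days, starts Sat → 5 of Sat, Sun
Jul: 31 days, starts Mon → 5 of Mon, Tue, Wed ✓
Aug: 31 days, starts Thu → 5 of Thu, Fri, Sat
Sep: 30 days, starts Sun → 5 of Sun, Mon
Oct: 31 days, starts Tue → 5 of Tue, Wed, Thu ✓
Nov: 30 days, starts Fri → 5 of Fri, Sat
Dec: 31 days, starts Sun → 5 of Sun, Mon, Tue ✓
Months with five Tuesdays: Jan, Apr, Jul, Oct, Dec.

5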